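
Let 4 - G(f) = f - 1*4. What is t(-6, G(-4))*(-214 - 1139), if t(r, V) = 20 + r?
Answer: -18942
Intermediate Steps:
G(f) = 8 - f (G(f) = 4 - (f - 1*4) = 4 - (f - 4) = 4 - (-4 + f) = 4 + (4 - f) = 8 - f)
t(-6, G(-4))*(-214 - 1139) = (20 - 6)*(-214 - 1139) = 14*(-1353) = -18942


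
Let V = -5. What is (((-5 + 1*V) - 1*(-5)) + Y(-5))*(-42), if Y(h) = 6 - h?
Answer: -252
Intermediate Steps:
(((-5 + 1*V) - 1*(-5)) + Y(-5))*(-42) = (((-5 + 1*(-5)) - 1*(-5)) + (6 - 1*(-5)))*(-42) = (((-5 - 5) + 5) + (6 + 5))*(-42) = ((-10 + 5) + 11)*(-42) = (-5 + 11)*(-42) = 6*(-42) = -252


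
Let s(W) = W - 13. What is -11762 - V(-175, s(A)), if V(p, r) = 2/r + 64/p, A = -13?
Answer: -26757543/2275 ≈ -11762.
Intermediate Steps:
s(W) = -13 + W
-11762 - V(-175, s(A)) = -11762 - (2/(-13 - 13) + 64/(-175)) = -11762 - (2/(-26) + 64*(-1/175)) = -11762 - (2*(-1/26) - 64/175) = -11762 - (-1/13 - 64/175) = -11762 - 1*(-1007/2275) = -11762 + 1007/2275 = -26757543/2275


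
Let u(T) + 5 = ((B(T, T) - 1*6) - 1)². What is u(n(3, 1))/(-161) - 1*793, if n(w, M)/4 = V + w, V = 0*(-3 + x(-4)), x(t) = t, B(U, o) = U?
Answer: -127693/161 ≈ -793.12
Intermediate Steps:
V = 0 (V = 0*(-3 - 4) = 0*(-7) = 0)
n(w, M) = 4*w (n(w, M) = 4*(0 + w) = 4*w)
u(T) = -5 + (-7 + T)² (u(T) = -5 + ((T - 1*6) - 1)² = -5 + ((T - 6) - 1)² = -5 + ((-6 + T) - 1)² = -5 + (-7 + T)²)
u(n(3, 1))/(-161) - 1*793 = (-5 + (-7 + 4*3)²)/(-161) - 1*793 = (-5 + (-7 + 12)²)*(-1/161) - 793 = (-5 + 5²)*(-1/161) - 793 = (-5 + 25)*(-1/161) - 793 = 20*(-1/161) - 793 = -20/161 - 793 = -127693/161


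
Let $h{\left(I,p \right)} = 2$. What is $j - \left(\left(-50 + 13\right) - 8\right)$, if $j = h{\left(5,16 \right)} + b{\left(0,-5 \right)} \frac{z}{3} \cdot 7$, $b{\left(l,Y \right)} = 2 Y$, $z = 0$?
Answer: $47$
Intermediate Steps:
$j = 2$ ($j = 2 + 2 \left(-5\right) \frac{0}{3} \cdot 7 = 2 + - 10 \cdot 0 \cdot \frac{1}{3} \cdot 7 = 2 + \left(-10\right) 0 \cdot 7 = 2 + 0 \cdot 7 = 2 + 0 = 2$)
$j - \left(\left(-50 + 13\right) - 8\right) = 2 - \left(\left(-50 + 13\right) - 8\right) = 2 - \left(-37 + \left(-17 + 9\right)\right) = 2 - \left(-37 - 8\right) = 2 - -45 = 2 + 45 = 47$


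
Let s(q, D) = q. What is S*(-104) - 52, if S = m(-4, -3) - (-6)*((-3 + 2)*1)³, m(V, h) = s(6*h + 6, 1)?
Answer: 1820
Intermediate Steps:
m(V, h) = 6 + 6*h (m(V, h) = 6*h + 6 = 6 + 6*h)
S = -18 (S = (6 + 6*(-3)) - (-6)*((-3 + 2)*1)³ = (6 - 18) - (-6)*(-1*1)³ = -12 - (-6)*(-1)³ = -12 - (-6)*(-1) = -12 - 1*6 = -12 - 6 = -18)
S*(-104) - 52 = -18*(-104) - 52 = 1872 - 52 = 1820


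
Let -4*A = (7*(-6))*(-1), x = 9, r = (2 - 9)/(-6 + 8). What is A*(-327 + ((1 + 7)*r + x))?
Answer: 3633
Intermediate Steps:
r = -7/2 ≈ -3.5000
A = -21/2 (A = -7*(-6)*(-1)/4 = -(-21)*(-1)/2 = -1/4*42 = -21/2 ≈ -10.500)
A*(-327 + ((1 + 7)*r + x)) = -21*(-327 + ((1 + 7)*(-7/2) + 9))/2 = -21*(-327 + (8*(-7/2) + 9))/2 = -21*(-327 + (-28 + 9))/2 = -21*(-327 - 19)/2 = -21/2*(-346) = 3633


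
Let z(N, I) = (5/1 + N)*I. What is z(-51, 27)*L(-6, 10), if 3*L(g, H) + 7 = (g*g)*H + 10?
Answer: -150282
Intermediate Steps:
L(g, H) = 1 + H*g²/3 (L(g, H) = -7/3 + ((g*g)*H + 10)/3 = -7/3 + (g²*H + 10)/3 = -7/3 + (H*g² + 10)/3 = -7/3 + (10 + H*g²)/3 = -7/3 + (10/3 + H*g²/3) = 1 + H*g²/3)
z(N, I) = I*(5 + N) (z(N, I) = (5*1 + N)*I = (5 + N)*I = I*(5 + N))
z(-51, 27)*L(-6, 10) = (27*(5 - 51))*(1 + (⅓)*10*(-6)²) = (27*(-46))*(1 + (⅓)*10*36) = -1242*(1 + 120) = -1242*121 = -150282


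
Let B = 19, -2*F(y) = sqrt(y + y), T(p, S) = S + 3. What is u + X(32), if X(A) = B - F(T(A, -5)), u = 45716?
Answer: 45735 + I ≈ 45735.0 + 1.0*I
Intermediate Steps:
T(p, S) = 3 + S
F(y) = -sqrt(2)*sqrt(y)/2 (F(y) = -sqrt(y + y)/2 = -sqrt(2)*sqrt(y)/2)
X(A) = 19 + I (X(A) = 19 - (-1)*sqrt(2)*sqrt(3 - 5)/2 = 19 - (-1)*sqrt(2)*sqrt(-2)/2 = 19 - (-1)*sqrt(2)*I*sqrt(2)/2 = 19 - (-1)*I = 19 + I)
u + X(32) = 45716 + (19 + I) = 45735 + I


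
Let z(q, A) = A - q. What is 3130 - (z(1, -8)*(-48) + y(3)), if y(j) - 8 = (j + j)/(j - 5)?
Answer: 2693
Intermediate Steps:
y(j) = 8 + 2*j/(-5 + j) (y(j) = 8 + (j + j)/(j - 5) = 8 + (2*j)/(-5 + j) = 8 + 2*j/(-5 + j))
3130 - (z(1, -8)*(-48) + y(3)) = 3130 - ((-8 - 1*1)*(-48) + 10*(-4 + 3)/(-5 + 3)) = 3130 - ((-8 - 1)*(-48) + 10*(-1)/(-2)) = 3130 - (-9*(-48) + 10*(-1/2)*(-1)) = 3130 - (432 + 5) = 3130 - 1*437 = 3130 - 437 = 2693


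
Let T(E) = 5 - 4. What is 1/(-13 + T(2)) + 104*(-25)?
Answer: -31201/12 ≈ -2600.1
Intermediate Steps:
T(E) = 1
1/(-13 + T(2)) + 104*(-25) = 1/(-13 + 1) + 104*(-25) = 1/(-12) - 2600 = -1/12 - 2600 = -31201/12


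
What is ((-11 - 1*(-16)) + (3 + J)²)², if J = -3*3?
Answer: 1681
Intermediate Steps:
J = -9
((-11 - 1*(-16)) + (3 + J)²)² = ((-11 - 1*(-16)) + (3 - 9)²)² = ((-11 + 16) + (-6)²)² = (5 + 36)² = 41² = 1681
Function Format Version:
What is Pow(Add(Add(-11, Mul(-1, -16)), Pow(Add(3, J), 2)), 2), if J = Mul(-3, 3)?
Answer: 1681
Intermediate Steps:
J = -9
Pow(Add(Add(-11, Mul(-1, -16)), Pow(Add(3, J), 2)), 2) = Pow(Add(Add(-11, Mul(-1, -16)), Pow(Add(3, -9), 2)), 2) = Pow(Add(Add(-11, 16), Pow(-6, 2)), 2) = Pow(Add(5, 36), 2) = Pow(41, 2) = 1681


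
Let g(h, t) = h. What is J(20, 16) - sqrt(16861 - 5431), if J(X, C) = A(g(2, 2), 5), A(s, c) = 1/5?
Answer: 1/5 - 3*sqrt(1270) ≈ -106.71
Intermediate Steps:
A(s, c) = 1/5
J(X, C) = 1/5
J(20, 16) - sqrt(16861 - 5431) = 1/5 - sqrt(16861 - 5431) = 1/5 - sqrt(11430) = 1/5 - 3*sqrt(1270)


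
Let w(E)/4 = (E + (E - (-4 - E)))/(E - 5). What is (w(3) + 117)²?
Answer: 8281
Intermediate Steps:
w(E) = 4*(4 + 3*E)/(-5 + E) (w(E) = 4*((E + (E - (-4 - E)))/(E - 5)) = 4*((E + (E + (4 + E)))/(-5 + E)) = 4*((E + (4 + 2*E))/(-5 + E)) = 4*((4 + 3*E)/(-5 + E)) = 4*(4 + 3*E)/(-5 + E))
(w(3) + 117)² = (4*(4 + 3*3)/(-5 + 3) + 117)² = (4*(4 + 9)/(-2) + 117)² = (4*(-½)*13 + 117)² = (-26 + 117)² = 91² = 8281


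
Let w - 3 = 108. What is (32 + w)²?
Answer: 20449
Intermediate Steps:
w = 111 (w = 3 + 108 = 111)
(32 + w)² = (32 + 111)² = 143² = 20449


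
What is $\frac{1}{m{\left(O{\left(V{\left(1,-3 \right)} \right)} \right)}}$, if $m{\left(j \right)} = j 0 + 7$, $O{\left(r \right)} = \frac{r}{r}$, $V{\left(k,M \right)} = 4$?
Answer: $\frac{1}{7} \approx 0.14286$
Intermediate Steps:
$O{\left(r \right)} = 1$
$m{\left(j \right)} = 7$ ($m{\left(j \right)} = 0 + 7 = 7$)
$\frac{1}{m{\left(O{\left(V{\left(1,-3 \right)} \right)} \right)}} = \frac{1}{7}$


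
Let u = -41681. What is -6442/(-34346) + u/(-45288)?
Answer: 861660461/777730824 ≈ 1.1079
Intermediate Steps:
-6442/(-34346) + u/(-45288) = -6442/(-34346) - 41681/(-45288) = -6442*(-1/34346) - 41681*(-1/45288) = 3221/17173 + 41681/45288 = 861660461/777730824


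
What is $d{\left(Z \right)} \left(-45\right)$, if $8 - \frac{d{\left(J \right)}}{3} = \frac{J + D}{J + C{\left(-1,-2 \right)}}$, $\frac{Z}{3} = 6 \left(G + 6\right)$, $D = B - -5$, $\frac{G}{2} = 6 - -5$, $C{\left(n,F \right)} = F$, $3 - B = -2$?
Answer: $- \frac{236385}{251} \approx -941.77$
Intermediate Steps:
$B = 5$ ($B = 3 - -2 = 3 + 2 = 5$)
$G = 22$ ($G = 2 \left(6 - -5\right) = 2 \left(6 + 5\right) = 2 \cdot 11 = 22$)
$D = 10$ ($D = 5 - -5 = 5 + 5 = 10$)
$Z = 504$ ($Z = 3 \cdot 6 \left(22 + 6\right) = 3 \cdot 6 \cdot 28 = 3 \cdot 168 = 504$)
$d{\left(J \right)} = 24 - \frac{3 \left(10 + J\right)}{-2 + J}$ ($d{\left(J \right)} = 24 - 3 \frac{J + 10}{J - 2} = 24 - 3 \frac{10 + J}{-2 + J} = 24 - \frac{3 \left(10 + J\right)}{-2 + J}$)
$d{\left(Z \right)} \left(-45\right) = \frac{3 \left(-26 + 7 \cdot 504\right)}{-2 + 504} \left(-45\right) = \frac{3 \left(-26 + 3528\right)}{502} \left(-45\right) = 3 \cdot \frac{1}{502} \cdot 3502 \left(-45\right) = \frac{5253}{251} \left(-45\right) = - \frac{236385}{251}$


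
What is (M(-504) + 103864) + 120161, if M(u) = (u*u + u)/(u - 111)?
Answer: 45840621/205 ≈ 2.2361e+5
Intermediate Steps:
M(u) = (u + u²)/(-111 + u) (M(u) = (u² + u)/(-111 + u) = (u + u²)/(-111 + u))
(M(-504) + 103864) + 120161 = (-504*(1 - 504)/(-111 - 504) + 103864) + 120161 = (-504*(-503)/(-615) + 103864) + 120161 = (-504*(-1/615)*(-503) + 103864) + 120161 = (-84504/205 + 103864) + 120161 = 21207616/205 + 120161 = 45840621/205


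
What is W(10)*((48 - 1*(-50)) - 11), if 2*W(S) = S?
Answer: 435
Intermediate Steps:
W(S) = S/2
W(10)*((48 - 1*(-50)) - 11) = ((½)*10)*((48 - 1*(-50)) - 11) = 5*((48 + 50) - 11) = 5*(98 - 11) = 5*87 = 435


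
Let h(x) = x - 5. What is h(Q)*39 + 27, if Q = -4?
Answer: -324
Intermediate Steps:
h(x) = -5 + x
h(Q)*39 + 27 = (-5 - 4)*39 + 27 = -9*39 + 27 = -351 + 27 = -324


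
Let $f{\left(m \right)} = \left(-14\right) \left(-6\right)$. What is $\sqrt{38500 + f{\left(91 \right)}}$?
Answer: $2 \sqrt{9646} \approx 196.43$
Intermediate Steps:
$f{\left(m \right)} = 84$
$\sqrt{38500 + f{\left(91 \right)}} = \sqrt{38500 + 84} = \sqrt{38584} = 2 \sqrt{9646}$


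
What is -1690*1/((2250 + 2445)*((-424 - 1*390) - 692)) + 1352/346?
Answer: 478006529/122322591 ≈ 3.9078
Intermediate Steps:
-1690*1/((2250 + 2445)*((-424 - 1*390) - 692)) + 1352/346 = -1690*1/(4695*((-424 - 390) - 692)) + 1352*(1/346) = -1690*1/(4695*(-814 - 692)) + 676/173 = -1690/((-1506*4695)) + 676/173 = -1690/(-7070670) + 676/173 = -1690*(-1/7070670) + 676/173 = 169/707067 + 676/173 = 478006529/122322591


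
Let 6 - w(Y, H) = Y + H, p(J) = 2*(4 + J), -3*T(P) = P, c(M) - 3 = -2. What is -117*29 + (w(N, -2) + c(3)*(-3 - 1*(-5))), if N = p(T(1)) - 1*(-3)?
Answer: -10180/3 ≈ -3393.3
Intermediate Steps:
c(M) = 1 (c(M) = 3 - 2 = 1)
T(P) = -P/3
p(J) = 8 + 2*J
N = 31/3 (N = (8 + 2*(-1/3*1)) - 1*(-3) = (8 + 2*(-1/3)) + 3 = (8 - 2/3) + 3 = 22/3 + 3 = 31/3 ≈ 10.333)
w(Y, H) = 6 - H - Y (w(Y, H) = 6 - (Y + H) = 6 - (H + Y) = 6 + (-H - Y) = 6 - H - Y)
-117*29 + (w(N, -2) + c(3)*(-3 - 1*(-5))) = -117*29 + ((6 - 1*(-2) - 1*31/3) + 1*(-3 - 1*(-5))) = -3393 + ((6 + 2 - 31/3) + 1*(-3 + 5)) = -3393 + (-7/3 + 1*2) = -3393 + (-7/3 + 2) = -3393 - 1/3 = -10180/3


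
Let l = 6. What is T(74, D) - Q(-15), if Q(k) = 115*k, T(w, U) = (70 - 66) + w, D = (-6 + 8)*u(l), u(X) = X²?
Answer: 1803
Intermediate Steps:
D = 72 (D = (-6 + 8)*6² = 2*36 = 72)
T(w, U) = 4 + w
T(74, D) - Q(-15) = (4 + 74) - 115*(-15) = 78 - 1*(-1725) = 78 + 1725 = 1803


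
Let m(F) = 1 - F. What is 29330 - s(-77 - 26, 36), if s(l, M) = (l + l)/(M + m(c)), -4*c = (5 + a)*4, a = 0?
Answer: 616033/21 ≈ 29335.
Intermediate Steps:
c = -5 (c = -(5 + 0)*4/4 = -5*4/4 = -1/4*20 = -5)
s(l, M) = 2*l/(6 + M) (s(l, M) = (l + l)/(M + (1 - 1*(-5))) = (2*l)/(M + (1 + 5)) = (2*l)/(M + 6) = (2*l)/(6 + M) = 2*l/(6 + M))
29330 - s(-77 - 26, 36) = 29330 - 2*(-77 - 26)/(6 + 36) = 29330 - 2*(-103)/42 = 29330 - 1*(-103/21) = 29330 + 103/21 = 616033/21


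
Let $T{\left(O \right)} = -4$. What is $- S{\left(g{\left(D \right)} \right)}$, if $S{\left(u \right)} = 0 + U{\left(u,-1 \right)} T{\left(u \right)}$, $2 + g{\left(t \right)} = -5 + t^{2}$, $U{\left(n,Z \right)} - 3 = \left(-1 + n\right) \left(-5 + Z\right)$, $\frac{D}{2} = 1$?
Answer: $108$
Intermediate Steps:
$D = 2$ ($D = 2 \cdot 1 = 2$)
$U{\left(n,Z \right)} = 3 + \left(-1 + n\right) \left(-5 + Z\right)$
$g{\left(t \right)} = -7 + t^{2}$ ($g{\left(t \right)} = -2 + \left(-5 + t^{2}\right) = -7 + t^{2}$)
$S{\left(u \right)} = -36 + 24 u$ ($S{\left(u \right)} = 0 + \left(8 - -1 - 5 u - u\right) \left(-4\right) = 0 + \left(8 + 1 - 5 u - u\right) \left(-4\right) = 0 + \left(9 - 6 u\right) \left(-4\right) = 0 + \left(-36 + 24 u\right) = -36 + 24 u$)
$- S{\left(g{\left(D \right)} \right)} = - (-36 + 24 \left(-7 + 2^{2}\right)) = - (-36 + 24 \left(-7 + 4\right)) = - (-36 + 24 \left(-3\right)) = - (-36 - 72) = \left(-1\right) \left(-108\right) = 108$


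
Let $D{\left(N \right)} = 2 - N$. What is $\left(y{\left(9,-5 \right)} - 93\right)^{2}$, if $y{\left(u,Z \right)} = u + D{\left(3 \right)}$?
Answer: $7225$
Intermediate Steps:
$y{\left(u,Z \right)} = -1 + u$ ($y{\left(u,Z \right)} = u + \left(2 - 3\right) = u - 1 = -1 + u$)
$\left(y{\left(9,-5 \right)} - 93\right)^{2} = \left(\left(-1 + 9\right) - 93\right)^{2} = \left(8 - 93\right)^{2} = \left(-85\right)^{2} = 7225$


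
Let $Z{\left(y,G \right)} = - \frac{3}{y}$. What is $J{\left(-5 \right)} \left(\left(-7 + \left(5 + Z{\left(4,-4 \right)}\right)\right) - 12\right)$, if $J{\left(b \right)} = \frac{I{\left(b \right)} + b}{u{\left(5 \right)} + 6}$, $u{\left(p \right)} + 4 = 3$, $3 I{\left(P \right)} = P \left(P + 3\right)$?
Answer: $\frac{59}{12} \approx 4.9167$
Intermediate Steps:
$I{\left(P \right)} = \frac{P \left(3 + P\right)}{3}$ ($I{\left(P \right)} = \frac{P \left(P + 3\right)}{3} = \frac{P \left(3 + P\right)}{3}$)
$u{\left(p \right)} = -1$ ($u{\left(p \right)} = -4 + 3 = -1$)
$J{\left(b \right)} = \frac{b}{5} + \frac{b \left(3 + b\right)}{15}$ ($J{\left(b \right)} = \frac{\frac{b \left(3 + b\right)}{3} + b}{-1 + 6} = \frac{b + \frac{b \left(3 + b\right)}{3}}{5} = \left(b + \frac{b \left(3 + b\right)}{3}\right) \frac{1}{5} = \frac{b}{5} + \frac{b \left(3 + b\right)}{15}$)
$J{\left(-5 \right)} \left(\left(-7 + \left(5 + Z{\left(4,-4 \right)}\right)\right) - 12\right) = \frac{1}{15} \left(-5\right) \left(6 - 5\right) \left(\left(-7 + \left(5 - \frac{3}{4}\right)\right) - 12\right) = \frac{1}{15} \left(-5\right) 1 \left(\left(-7 + \left(5 - \frac{3}{4}\right)\right) - 12\right) = - \frac{\left(-7 + \left(5 - \frac{3}{4}\right)\right) - 12}{3} = - \frac{\left(-7 + \frac{17}{4}\right) - 12}{3} = - \frac{- \frac{11}{4} - 12}{3} = \left(- \frac{1}{3}\right) \left(- \frac{59}{4}\right) = \frac{59}{12}$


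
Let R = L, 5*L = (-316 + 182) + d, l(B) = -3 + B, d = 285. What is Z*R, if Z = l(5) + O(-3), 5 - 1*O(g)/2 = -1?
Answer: 2114/5 ≈ 422.80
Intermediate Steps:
O(g) = 12 (O(g) = 10 - 2*(-1) = 10 + 2 = 12)
L = 151/5 (L = ((-316 + 182) + 285)/5 = (-134 + 285)/5 = (⅕)*151 = 151/5 ≈ 30.200)
R = 151/5 ≈ 30.200
Z = 14 (Z = (-3 + 5) + 12 = 2 + 12 = 14)
Z*R = 14*(151/5) = 2114/5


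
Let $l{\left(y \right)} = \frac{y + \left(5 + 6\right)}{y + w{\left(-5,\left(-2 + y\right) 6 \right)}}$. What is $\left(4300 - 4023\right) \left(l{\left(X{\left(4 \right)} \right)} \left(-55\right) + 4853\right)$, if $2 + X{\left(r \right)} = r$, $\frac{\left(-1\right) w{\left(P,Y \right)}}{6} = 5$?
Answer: $\frac{37837923}{28} \approx 1.3514 \cdot 10^{6}$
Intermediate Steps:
$w{\left(P,Y \right)} = -30$ ($w{\left(P,Y \right)} = \left(-6\right) 5 = -30$)
$X{\left(r \right)} = -2 + r$
$l{\left(y \right)} = \frac{11 + y}{-30 + y}$ ($l{\left(y \right)} = \frac{y + \left(5 + 6\right)}{y - 30} = \frac{y + 11}{-30 + y} = \frac{11 + y}{-30 + y}$)
$\left(4300 - 4023\right) \left(l{\left(X{\left(4 \right)} \right)} \left(-55\right) + 4853\right) = \left(4300 - 4023\right) \left(\frac{11 + \left(-2 + 4\right)}{-30 + \left(-2 + 4\right)} \left(-55\right) + 4853\right) = 277 \left(\frac{11 + 2}{-30 + 2} \left(-55\right) + 4853\right) = 277 \left(\frac{1}{-28} \cdot 13 \left(-55\right) + 4853\right) = 277 \left(\left(- \frac{1}{28}\right) 13 \left(-55\right) + 4853\right) = 277 \left(\left(- \frac{13}{28}\right) \left(-55\right) + 4853\right) = 277 \left(\frac{715}{28} + 4853\right) = 277 \cdot \frac{136599}{28} = \frac{37837923}{28}$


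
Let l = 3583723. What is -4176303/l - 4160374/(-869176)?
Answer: 512712984367/141585728284 ≈ 3.6212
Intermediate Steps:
-4176303/l - 4160374/(-869176) = -4176303/3583723 - 4160374/(-869176) = -4176303*1/3583723 - 4160374*(-1/869176) = -4176303/3583723 + 2080187/434588 = 512712984367/141585728284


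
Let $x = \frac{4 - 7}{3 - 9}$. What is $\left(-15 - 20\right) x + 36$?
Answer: $\frac{37}{2} \approx 18.5$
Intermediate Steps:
$x = \frac{1}{2}$ ($x = - \frac{3}{-6} = \left(-3\right) \left(- \frac{1}{6}\right) = \frac{1}{2} \approx 0.5$)
$\left(-15 - 20\right) x + 36 = \left(-15 - 20\right) \frac{1}{2} + 36 = \left(-35\right) \frac{1}{2} + 36 = - \frac{35}{2} + 36 = \frac{37}{2}$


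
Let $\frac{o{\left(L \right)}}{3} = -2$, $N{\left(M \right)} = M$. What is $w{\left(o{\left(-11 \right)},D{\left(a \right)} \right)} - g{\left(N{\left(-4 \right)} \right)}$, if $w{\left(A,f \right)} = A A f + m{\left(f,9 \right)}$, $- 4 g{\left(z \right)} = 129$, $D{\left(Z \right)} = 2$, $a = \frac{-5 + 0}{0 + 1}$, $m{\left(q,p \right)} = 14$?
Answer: $\frac{473}{4} \approx 118.25$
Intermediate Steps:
$a = -5$ ($a = - \frac{5}{1} = \left(-5\right) 1 = -5$)
$o{\left(L \right)} = -6$ ($o{\left(L \right)} = 3 \left(-2\right) = -6$)
$g{\left(z \right)} = - \frac{129}{4}$ ($g{\left(z \right)} = \left(- \frac{1}{4}\right) 129 = - \frac{129}{4}$)
$w{\left(A,f \right)} = 14 + f A^{2}$ ($w{\left(A,f \right)} = A A f + 14 = A^{2} f + 14 = f A^{2} + 14 = 14 + f A^{2}$)
$w{\left(o{\left(-11 \right)},D{\left(a \right)} \right)} - g{\left(N{\left(-4 \right)} \right)} = \left(14 + 2 \left(-6\right)^{2}\right) - - \frac{129}{4} = \left(14 + 2 \cdot 36\right) + \frac{129}{4} = \left(14 + 72\right) + \frac{129}{4} = 86 + \frac{129}{4} = \frac{473}{4}$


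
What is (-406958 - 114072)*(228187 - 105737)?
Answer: -63800123500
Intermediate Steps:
(-406958 - 114072)*(228187 - 105737) = -521030*122450 = -63800123500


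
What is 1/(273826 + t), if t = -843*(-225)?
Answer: 1/463501 ≈ 2.1575e-6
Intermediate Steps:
t = 189675
1/(273826 + t) = 1/(273826 + 189675) = 1/463501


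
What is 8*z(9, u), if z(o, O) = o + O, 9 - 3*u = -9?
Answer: 120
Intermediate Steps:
u = 6 (u = 3 - 1/3*(-9) = 3 + 3 = 6)
z(o, O) = O + o
8*z(9, u) = 8*(6 + 9) = 8*15 = 120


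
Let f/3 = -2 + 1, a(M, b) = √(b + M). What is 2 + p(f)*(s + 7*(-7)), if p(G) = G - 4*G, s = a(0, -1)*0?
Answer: -439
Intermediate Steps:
a(M, b) = √(M + b)
s = 0 (s = √(0 - 1)*0 = √(-1)*0 = I*0 = 0)
f = -3 (f = 3*(-2 + 1) = 3*(-1) = -3)
p(G) = -3*G
2 + p(f)*(s + 7*(-7)) = 2 + (-3*(-3))*(0 + 7*(-7)) = 2 + 9*(0 - 49) = 2 + 9*(-49) = 2 - 441 = -439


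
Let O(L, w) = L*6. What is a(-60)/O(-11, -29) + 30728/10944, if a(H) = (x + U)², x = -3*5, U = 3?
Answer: 9419/15048 ≈ 0.62593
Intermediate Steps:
O(L, w) = 6*L
x = -15
a(H) = 144 (a(H) = (-15 + 3)² = (-12)² = 144)
a(-60)/O(-11, -29) + 30728/10944 = 144/((6*(-11))) + 30728/10944 = 144/(-66) + 30728*(1/10944) = 144*(-1/66) + 3841/1368 = -24/11 + 3841/1368 = 9419/15048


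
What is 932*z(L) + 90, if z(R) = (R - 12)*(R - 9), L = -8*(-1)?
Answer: 3818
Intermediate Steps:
L = 8
z(R) = (-12 + R)*(-9 + R)
932*z(L) + 90 = 932*(108 + 8² - 21*8) + 90 = 932*(108 + 64 - 168) + 90 = 932*4 + 90 = 3728 + 90 = 3818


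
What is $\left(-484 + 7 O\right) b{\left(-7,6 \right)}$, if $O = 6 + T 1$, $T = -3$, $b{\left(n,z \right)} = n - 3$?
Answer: $4630$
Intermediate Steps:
$b{\left(n,z \right)} = -3 + n$
$O = 3$ ($O = 6 - 3 = 3$)
$\left(-484 + 7 O\right) b{\left(-7,6 \right)} = \left(-484 + 7 \cdot 3\right) \left(-3 - 7\right) = \left(-484 + 21\right) \left(-10\right) = \left(-463\right) \left(-10\right) = 4630$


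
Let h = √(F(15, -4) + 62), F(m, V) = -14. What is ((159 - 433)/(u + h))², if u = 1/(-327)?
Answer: 8027801604/(1 - 1308*√3)² ≈ 1565.5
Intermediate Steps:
u = -1/327 ≈ -0.0030581
h = 4*√3 (h = √(-14 + 62) = √48 = 4*√3 ≈ 6.9282)
((159 - 433)/(u + h))² = ((159 - 433)/(-1/327 + 4*√3))² = (-274/(-1/327 + 4*√3))² = 75076/(-1/327 + 4*√3)²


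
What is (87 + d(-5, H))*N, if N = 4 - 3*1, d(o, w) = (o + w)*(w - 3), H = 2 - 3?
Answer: 111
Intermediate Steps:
H = -1
d(o, w) = (-3 + w)*(o + w) (d(o, w) = (o + w)*(-3 + w) = (-3 + w)*(o + w))
N = 1 (N = 4 - 3 = 1)
(87 + d(-5, H))*N = (87 + ((-1)² - 3*(-5) - 3*(-1) - 5*(-1)))*1 = (87 + (1 + 15 + 3 + 5))*1 = (87 + 24)*1 = 111*1 = 111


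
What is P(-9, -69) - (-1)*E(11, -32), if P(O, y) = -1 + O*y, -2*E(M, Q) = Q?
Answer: 636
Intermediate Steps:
E(M, Q) = -Q/2
P(-9, -69) - (-1)*E(11, -32) = (-1 - 9*(-69)) - (-1)*(-½*(-32)) = (-1 + 621) - (-1)*16 = 620 - 1*(-16) = 620 + 16 = 636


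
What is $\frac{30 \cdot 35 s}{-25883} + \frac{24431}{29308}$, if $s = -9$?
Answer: $\frac{909308173}{758578964} \approx 1.1987$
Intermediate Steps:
$\frac{30 \cdot 35 s}{-25883} + \frac{24431}{29308} = \frac{30 \cdot 35 \left(-9\right)}{-25883} + \frac{24431}{29308} = 1050 \left(-9\right) \left(- \frac{1}{25883}\right) + 24431 \cdot \frac{1}{29308} = \left(-9450\right) \left(- \frac{1}{25883}\right) + \frac{24431}{29308} = \frac{9450}{25883} + \frac{24431}{29308} = \frac{909308173}{758578964}$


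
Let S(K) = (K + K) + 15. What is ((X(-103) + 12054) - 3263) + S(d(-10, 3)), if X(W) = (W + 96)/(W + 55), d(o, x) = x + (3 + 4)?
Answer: 423655/48 ≈ 8826.1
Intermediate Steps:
d(o, x) = 7 + x (d(o, x) = x + 7 = 7 + x)
X(W) = (96 + W)/(55 + W)
S(K) = 15 + 2*K (S(K) = 2*K + 15 = 15 + 2*K)
((X(-103) + 12054) - 3263) + S(d(-10, 3)) = (((96 - 103)/(55 - 103) + 12054) - 3263) + (15 + 2*(7 + 3)) = ((-7/(-48) + 12054) - 3263) + (15 + 2*10) = ((-1/48*(-7) + 12054) - 3263) + (15 + 20) = ((7/48 + 12054) - 3263) + 35 = (578599/48 - 3263) + 35 = 421975/48 + 35 = 423655/48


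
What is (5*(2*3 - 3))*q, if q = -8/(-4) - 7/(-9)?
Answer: 125/3 ≈ 41.667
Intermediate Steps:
q = 25/9 (q = -8*(-¼) - 7*(-⅑) = 2 + 7/9 = 25/9 ≈ 2.7778)
(5*(2*3 - 3))*q = (5*(2*3 - 3))*(25/9) = (5*(6 - 3))*(25/9) = (5*3)*(25/9) = 15*(25/9) = 125/3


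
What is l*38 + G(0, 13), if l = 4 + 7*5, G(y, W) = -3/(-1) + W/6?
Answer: 8923/6 ≈ 1487.2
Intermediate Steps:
G(y, W) = 3 + W/6 (G(y, W) = -3*(-1) + W*(⅙) = 3 + W/6)
l = 39 (l = 4 + 35 = 39)
l*38 + G(0, 13) = 39*38 + (3 + (⅙)*13) = 1482 + (3 + 13/6) = 1482 + 31/6 = 8923/6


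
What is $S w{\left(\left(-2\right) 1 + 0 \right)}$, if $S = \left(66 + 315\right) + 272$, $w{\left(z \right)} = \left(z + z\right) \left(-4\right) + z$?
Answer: $9142$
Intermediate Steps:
$w{\left(z \right)} = - 7 z$ ($w{\left(z \right)} = 2 z \left(-4\right) + z = - 8 z + z = - 7 z$)
$S = 653$ ($S = 381 + 272 = 653$)
$S w{\left(\left(-2\right) 1 + 0 \right)} = 653 \left(- 7 \left(\left(-2\right) 1 + 0\right)\right) = 653 \left(- 7 \left(-2 + 0\right)\right) = 653 \left(\left(-7\right) \left(-2\right)\right) = 653 \cdot 14 = 9142$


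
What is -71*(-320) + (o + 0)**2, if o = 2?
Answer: 22724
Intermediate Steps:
-71*(-320) + (o + 0)**2 = -71*(-320) + (2 + 0)**2 = 22720 + 2**2 = 22720 + 4 = 22724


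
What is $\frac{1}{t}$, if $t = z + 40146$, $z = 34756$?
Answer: $\frac{1}{74902} \approx 1.3351 \cdot 10^{-5}$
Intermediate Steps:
$t = 74902$ ($t = 34756 + 40146 = 74902$)
$\frac{1}{t} = \frac{1}{74902}$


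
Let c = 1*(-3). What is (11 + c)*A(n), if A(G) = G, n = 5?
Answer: 40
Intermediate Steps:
c = -3
(11 + c)*A(n) = (11 - 3)*5 = 8*5 = 40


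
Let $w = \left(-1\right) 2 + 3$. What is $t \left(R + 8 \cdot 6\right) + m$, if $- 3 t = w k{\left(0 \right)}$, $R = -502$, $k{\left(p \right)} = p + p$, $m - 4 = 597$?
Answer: $601$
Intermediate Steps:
$m = 601$ ($m = 4 + 597 = 601$)
$k{\left(p \right)} = 2 p$
$w = 1$ ($w = -2 + 3 = 1$)
$t = 0$ ($t = - \frac{1 \cdot 2 \cdot 0}{3} = - \frac{1 \cdot 0}{3} = \left(- \frac{1}{3}\right) 0 = 0$)
$t \left(R + 8 \cdot 6\right) + m = 0 \left(-502 + 8 \cdot 6\right) + 601 = 0 \left(-502 + 48\right) + 601 = 0 \left(-454\right) + 601 = 0 + 601 = 601$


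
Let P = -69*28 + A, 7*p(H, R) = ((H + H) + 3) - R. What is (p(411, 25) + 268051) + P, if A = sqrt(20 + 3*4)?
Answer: 1863633/7 + 4*sqrt(2) ≈ 2.6624e+5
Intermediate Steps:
A = 4*sqrt(2) (A = sqrt(20 + 12) = sqrt(32) = 4*sqrt(2) ≈ 5.6569)
p(H, R) = 3/7 - R/7 + 2*H/7 (p(H, R) = (((H + H) + 3) - R)/7 = ((2*H + 3) - R)/7 = ((3 + 2*H) - R)/7 = (3 - R + 2*H)/7 = 3/7 - R/7 + 2*H/7)
P = -1932 + 4*sqrt(2) (P = -69*28 + 4*sqrt(2) = -1932 + 4*sqrt(2) ≈ -1926.3)
(p(411, 25) + 268051) + P = ((3/7 - 1/7*25 + (2/7)*411) + 268051) + (-1932 + 4*sqrt(2)) = ((3/7 - 25/7 + 822/7) + 268051) + (-1932 + 4*sqrt(2)) = (800/7 + 268051) + (-1932 + 4*sqrt(2)) = 1877157/7 + (-1932 + 4*sqrt(2)) = 1863633/7 + 4*sqrt(2)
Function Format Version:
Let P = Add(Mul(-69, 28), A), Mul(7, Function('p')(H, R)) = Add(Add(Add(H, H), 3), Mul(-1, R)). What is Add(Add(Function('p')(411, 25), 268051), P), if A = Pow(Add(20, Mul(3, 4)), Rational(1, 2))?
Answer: Add(Rational(1863633, 7), Mul(4, Pow(2, Rational(1, 2)))) ≈ 2.6624e+5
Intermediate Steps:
A = Mul(4, Pow(2, Rational(1, 2))) (A = Pow(Add(20, 12), Rational(1, 2)) = Pow(32, Rational(1, 2)) = Mul(4, Pow(2, Rational(1, 2))) ≈ 5.6569)
Function('p')(H, R) = Add(Rational(3, 7), Mul(Rational(-1, 7), R), Mul(Rational(2, 7), H)) (Function('p')(H, R) = Mul(Rational(1, 7), Add(Add(Add(H, H), 3), Mul(-1, R))) = Mul(Rational(1, 7), Add(Add(Mul(2, H), 3), Mul(-1, R))) = Mul(Rational(1, 7), Add(Add(3, Mul(2, H)), Mul(-1, R))) = Mul(Rational(1, 7), Add(3, Mul(-1, R), Mul(2, H))) = Add(Rational(3, 7), Mul(Rational(-1, 7), R), Mul(Rational(2, 7), H)))
P = Add(-1932, Mul(4, Pow(2, Rational(1, 2)))) (P = Add(Mul(-69, 28), Mul(4, Pow(2, Rational(1, 2)))) = Add(-1932, Mul(4, Pow(2, Rational(1, 2)))) ≈ -1926.3)
Add(Add(Function('p')(411, 25), 268051), P) = Add(Add(Add(Rational(3, 7), Mul(Rational(-1, 7), 25), Mul(Rational(2, 7), 411)), 268051), Add(-1932, Mul(4, Pow(2, Rational(1, 2))))) = Add(Add(Add(Rational(3, 7), Rational(-25, 7), Rational(822, 7)), 268051), Add(-1932, Mul(4, Pow(2, Rational(1, 2))))) = Add(Add(Rational(800, 7), 268051), Add(-1932, Mul(4, Pow(2, Rational(1, 2))))) = Add(Rational(1877157, 7), Add(-1932, Mul(4, Pow(2, Rational(1, 2))))) = Add(Rational(1863633, 7), Mul(4, Pow(2, Rational(1, 2))))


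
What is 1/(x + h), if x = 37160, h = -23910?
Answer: 1/13250 ≈ 7.5472e-5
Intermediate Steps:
1/(x + h) = 1/(37160 - 23910) = 1/13250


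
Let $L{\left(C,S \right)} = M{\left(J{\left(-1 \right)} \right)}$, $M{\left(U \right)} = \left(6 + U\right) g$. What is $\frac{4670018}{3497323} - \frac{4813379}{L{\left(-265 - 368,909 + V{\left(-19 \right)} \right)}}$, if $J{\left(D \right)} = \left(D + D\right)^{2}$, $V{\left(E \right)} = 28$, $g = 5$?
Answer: $- \frac{16833707583517}{174866150} \approx -96266.0$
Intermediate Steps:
$J{\left(D \right)} = 4 D^{2}$ ($J{\left(D \right)} = \left(2 D\right)^{2} = 4 D^{2}$)
$M{\left(U \right)} = 30 + 5 U$ ($M{\left(U \right)} = \left(6 + U\right) 5 = 30 + 5 U$)
$L{\left(C,S \right)} = 50$ ($L{\left(C,S \right)} = 30 + 5 \cdot 4 \left(-1\right)^{2} = 30 + 5 \cdot 4 \cdot 1 = 30 + 5 \cdot 4 = 30 + 20 = 50$)
$\frac{4670018}{3497323} - \frac{4813379}{L{\left(-265 - 368,909 + V{\left(-19 \right)} \right)}} = \frac{4670018}{3497323} - \frac{4813379}{50} = - \frac{16833707583517}{174866150}$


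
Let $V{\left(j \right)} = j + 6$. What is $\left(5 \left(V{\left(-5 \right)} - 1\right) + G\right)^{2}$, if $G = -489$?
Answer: $239121$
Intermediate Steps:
$V{\left(j \right)} = 6 + j$
$\left(5 \left(V{\left(-5 \right)} - 1\right) + G\right)^{2} = \left(5 \left(\left(6 - 5\right) - 1\right) - 489\right)^{2} = \left(5 \left(1 - 1\right) - 489\right)^{2} = \left(5 \cdot 0 - 489\right)^{2} = \left(0 - 489\right)^{2} = \left(-489\right)^{2} = 239121$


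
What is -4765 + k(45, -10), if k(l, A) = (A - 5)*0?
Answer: -4765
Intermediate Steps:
k(l, A) = 0 (k(l, A) = (-5 + A)*0 = 0)
-4765 + k(45, -10) = -4765 + 0 = -4765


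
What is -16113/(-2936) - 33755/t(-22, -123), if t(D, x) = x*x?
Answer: 144668897/44418744 ≈ 3.2569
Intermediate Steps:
t(D, x) = x**2
-16113/(-2936) - 33755/t(-22, -123) = -16113/(-2936) - 33755/((-123)**2) = -16113*(-1/2936) - 33755/15129 = 16113/2936 - 33755*1/15129 = 16113/2936 - 33755/15129 = 144668897/44418744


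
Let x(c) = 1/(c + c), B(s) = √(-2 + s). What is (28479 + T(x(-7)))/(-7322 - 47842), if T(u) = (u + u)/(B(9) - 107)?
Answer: -2280997133/4418305416 - √7/4418305416 ≈ -0.51626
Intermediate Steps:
x(c) = 1/(2*c)
T(u) = 2*u/(-107 + √7) (T(u) = (u + u)/(√(-2 + 9) - 107) = (2*u)/(√7 - 107) = (2*u)/(-107 + √7) = 2*u/(-107 + √7))
(28479 + T(x(-7)))/(-7322 - 47842) = (28479 + (-107/(11442*(-7)) - (½)/(-7)*√7/5721))/(-7322 - 47842) = (28479 + (-107*(-1)/(11442*7) - (½)*(-⅐)*√7/5721))/(-55164) = (28479 + (-107/5721*(-1/14) - 1/5721*(-1/14)*√7))*(-1/55164) = (28479 + (107/80094 + √7/80094))*(-1/55164) = (2280997133/80094 + √7/80094)*(-1/55164) = -2280997133/4418305416 - √7/4418305416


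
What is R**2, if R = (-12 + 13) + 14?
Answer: 225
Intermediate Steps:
R = 15 (R = 1 + 14 = 15)
R**2 = 15**2 = 225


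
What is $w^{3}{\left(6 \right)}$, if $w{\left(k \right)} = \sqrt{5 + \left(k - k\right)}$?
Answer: $5 \sqrt{5} \approx 11.18$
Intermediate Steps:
$w{\left(k \right)} = \sqrt{5}$ ($w{\left(k \right)} = \sqrt{5 + 0} = \sqrt{5}$)
$w^{3}{\left(6 \right)} = \left(\sqrt{5}\right)^{3} = 5 \sqrt{5}$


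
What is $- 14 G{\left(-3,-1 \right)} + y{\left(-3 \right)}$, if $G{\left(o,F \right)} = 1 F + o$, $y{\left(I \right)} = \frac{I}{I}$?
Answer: $57$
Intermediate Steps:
$y{\left(I \right)} = 1$
$G{\left(o,F \right)} = F + o$
$- 14 G{\left(-3,-1 \right)} + y{\left(-3 \right)} = - 14 \left(-1 - 3\right) + 1 = \left(-14\right) \left(-4\right) + 1 = 56 + 1 = 57$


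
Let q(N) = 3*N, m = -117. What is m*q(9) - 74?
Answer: -3233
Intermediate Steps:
m*q(9) - 74 = -351*9 - 74 = -117*27 - 74 = -3159 - 74 = -3233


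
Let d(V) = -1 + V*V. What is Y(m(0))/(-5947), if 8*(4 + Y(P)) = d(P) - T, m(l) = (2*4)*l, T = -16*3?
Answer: -15/47576 ≈ -0.00031528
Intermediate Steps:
d(V) = -1 + V²
T = -48
m(l) = 8*l
Y(P) = 15/8 + P²/8 (Y(P) = -4 + ((-1 + P²) - 1*(-48))/8 = -4 + ((-1 + P²) + 48)/8 = -4 + (47 + P²)/8 = -4 + (47/8 + P²/8) = 15/8 + P²/8)
Y(m(0))/(-5947) = (15/8 + (8*0)²/8)/(-5947) = (15/8 + (⅛)*0²)*(-1/5947) = (15/8 + (⅛)*0)*(-1/5947) = (15/8 + 0)*(-1/5947) = (15/8)*(-1/5947) = -15/47576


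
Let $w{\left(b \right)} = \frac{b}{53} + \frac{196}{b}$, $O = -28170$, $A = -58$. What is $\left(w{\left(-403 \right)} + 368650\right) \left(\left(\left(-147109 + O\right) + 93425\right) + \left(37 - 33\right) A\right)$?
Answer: $- \frac{646330598085558}{21359} \approx -3.026 \cdot 10^{10}$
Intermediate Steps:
$w{\left(b \right)} = \frac{196}{b} + \frac{b}{53}$ ($w{\left(b \right)} = b \frac{1}{53} + \frac{196}{b} = \frac{b}{53} + \frac{196}{b} = \frac{196}{b} + \frac{b}{53}$)
$\left(w{\left(-403 \right)} + 368650\right) \left(\left(\left(-147109 + O\right) + 93425\right) + \left(37 - 33\right) A\right) = \left(\left(\frac{196}{-403} + \frac{1}{53} \left(-403\right)\right) + 368650\right) \left(\left(\left(-147109 - 28170\right) + 93425\right) + \left(37 - 33\right) \left(-58\right)\right) = \left(\left(196 \left(- \frac{1}{403}\right) - \frac{403}{53}\right) + 368650\right) \left(\left(-175279 + 93425\right) + 4 \left(-58\right)\right) = \left(\left(- \frac{196}{403} - \frac{403}{53}\right) + 368650\right) \left(-81854 - 232\right) = \left(- \frac{172797}{21359} + 368650\right) \left(-82086\right) = \frac{7873822553}{21359} \left(-82086\right) = - \frac{646330598085558}{21359}$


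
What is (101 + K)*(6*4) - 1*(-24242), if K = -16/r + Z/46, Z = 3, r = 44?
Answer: 6744686/253 ≈ 26659.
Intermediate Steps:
K = -151/506 (K = -16/44 + 3/46 = -16*1/44 + 3*(1/46) = -4/11 + 3/46 = -151/506 ≈ -0.29842)
(101 + K)*(6*4) - 1*(-24242) = (101 - 151/506)*(6*4) - 1*(-24242) = (50955/506)*24 + 24242 = 611460/253 + 24242 = 6744686/253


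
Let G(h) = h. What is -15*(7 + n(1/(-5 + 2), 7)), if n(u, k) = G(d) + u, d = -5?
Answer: -25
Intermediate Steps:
n(u, k) = -5 + u
-15*(7 + n(1/(-5 + 2), 7)) = -15*(7 + (-5 + 1/(-5 + 2))) = -15*(7 + (-5 + 1/(-3))) = -15*(7 + (-5 - 1/3)) = -15*(7 - 16/3) = -15*5/3 = -25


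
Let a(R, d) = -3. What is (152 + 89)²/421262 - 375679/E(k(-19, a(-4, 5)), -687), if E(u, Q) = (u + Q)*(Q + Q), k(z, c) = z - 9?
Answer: -25299982922/103463000355 ≈ -0.24453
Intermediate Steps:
k(z, c) = -9 + z
E(u, Q) = 2*Q*(Q + u) (E(u, Q) = (Q + u)*(2*Q) = 2*Q*(Q + u))
(152 + 89)²/421262 - 375679/E(k(-19, a(-4, 5)), -687) = (152 + 89)²/421262 - 375679*(-1/(1374*(-687 + (-9 - 19)))) = 241²*(1/421262) - 375679*(-1/(1374*(-687 - 28))) = 58081*(1/421262) - 375679/(2*(-687)*(-715)) = 58081/421262 - 375679/982410 = -25299982922/103463000355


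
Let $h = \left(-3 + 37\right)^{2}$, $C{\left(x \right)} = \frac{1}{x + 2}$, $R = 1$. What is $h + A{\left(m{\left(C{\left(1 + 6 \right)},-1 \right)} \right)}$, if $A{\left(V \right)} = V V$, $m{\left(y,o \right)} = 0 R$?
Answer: $1156$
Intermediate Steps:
$C{\left(x \right)} = \frac{1}{2 + x}$
$h = 1156$ ($h = 34^{2} = 1156$)
$m{\left(y,o \right)} = 0$ ($m{\left(y,o \right)} = 0 \cdot 1 = 0$)
$A{\left(V \right)} = V^{2}$
$h + A{\left(m{\left(C{\left(1 + 6 \right)},-1 \right)} \right)} = 1156 + 0^{2} = 1156 + 0 = 1156$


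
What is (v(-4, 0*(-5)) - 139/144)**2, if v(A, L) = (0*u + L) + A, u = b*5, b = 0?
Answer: 511225/20736 ≈ 24.654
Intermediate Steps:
u = 0 (u = 0*5 = 0)
v(A, L) = A + L (v(A, L) = (0*0 + L) + A = (0 + L) + A = L + A = A + L)
(v(-4, 0*(-5)) - 139/144)**2 = ((-4 + 0*(-5)) - 139/144)**2 = ((-4 + 0) - 139*1/144)**2 = (-4 - 139/144)**2 = (-715/144)**2 = 511225/20736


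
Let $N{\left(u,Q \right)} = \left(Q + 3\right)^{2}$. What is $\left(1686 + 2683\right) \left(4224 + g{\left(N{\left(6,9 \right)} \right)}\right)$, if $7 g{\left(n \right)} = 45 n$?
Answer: $\frac{157493712}{7} \approx 2.2499 \cdot 10^{7}$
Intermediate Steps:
$N{\left(u,Q \right)} = \left(3 + Q\right)^{2}$
$g{\left(n \right)} = \frac{45 n}{7}$
$\left(1686 + 2683\right) \left(4224 + g{\left(N{\left(6,9 \right)} \right)}\right) = \left(1686 + 2683\right) \left(4224 + \frac{45 \left(3 + 9\right)^{2}}{7}\right) = 4369 \left(4224 + \frac{45 \cdot 12^{2}}{7}\right) = 4369 \left(4224 + \frac{45}{7} \cdot 144\right) = 4369 \left(4224 + \frac{6480}{7}\right) = 4369 \cdot \frac{36048}{7} = \frac{157493712}{7}$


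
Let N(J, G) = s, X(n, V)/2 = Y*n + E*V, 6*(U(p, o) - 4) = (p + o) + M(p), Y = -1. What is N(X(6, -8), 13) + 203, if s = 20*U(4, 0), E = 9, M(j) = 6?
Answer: 949/3 ≈ 316.33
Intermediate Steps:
U(p, o) = 5 + o/6 + p/6 (U(p, o) = 4 + ((p + o) + 6)/6 = 4 + ((o + p) + 6)/6 = 4 + (6 + o + p)/6 = 4 + (1 + o/6 + p/6) = 5 + o/6 + p/6)
s = 340/3 (s = 20*(5 + (⅙)*0 + (⅙)*4) = 20*(5 + 0 + ⅔) = 20*(17/3) = 340/3 ≈ 113.33)
X(n, V) = -2*n + 18*V (X(n, V) = 2*(-n + 9*V) = -2*n + 18*V)
N(J, G) = 340/3
N(X(6, -8), 13) + 203 = 340/3 + 203 = 949/3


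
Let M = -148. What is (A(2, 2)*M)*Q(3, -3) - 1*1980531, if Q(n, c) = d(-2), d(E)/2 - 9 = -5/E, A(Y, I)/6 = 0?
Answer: -1980531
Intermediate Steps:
A(Y, I) = 0 (A(Y, I) = 6*0 = 0)
d(E) = 18 - 10/E (d(E) = 18 + 2*(-5/E) = 18 - 10/E)
Q(n, c) = 23 (Q(n, c) = 18 - 10/(-2) = 18 - 10*(-½) = 18 + 5 = 23)
(A(2, 2)*M)*Q(3, -3) - 1*1980531 = (0*(-148))*23 - 1*1980531 = 0*23 - 1980531 = 0 - 1980531 = -1980531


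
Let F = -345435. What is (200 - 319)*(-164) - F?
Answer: 364951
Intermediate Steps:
(200 - 319)*(-164) - F = (200 - 319)*(-164) - 1*(-345435) = -119*(-164) + 345435 = 19516 + 345435 = 364951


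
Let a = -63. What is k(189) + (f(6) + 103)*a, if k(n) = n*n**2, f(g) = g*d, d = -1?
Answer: 6745158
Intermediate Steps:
f(g) = -g (f(g) = g*(-1) = -g)
k(n) = n**3
k(189) + (f(6) + 103)*a = 189**3 + (-1*6 + 103)*(-63) = 6751269 + (-6 + 103)*(-63) = 6751269 + 97*(-63) = 6751269 - 6111 = 6745158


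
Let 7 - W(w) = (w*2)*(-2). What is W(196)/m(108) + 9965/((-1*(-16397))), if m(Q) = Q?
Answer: 14046247/1770876 ≈ 7.9318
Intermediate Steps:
W(w) = 7 + 4*w (W(w) = 7 - w*2*(-2) = 7 - 2*w*(-2) = 7 - (-4)*w = 7 + 4*w)
W(196)/m(108) + 9965/((-1*(-16397))) = (7 + 4*196)/108 + 9965/((-1*(-16397))) = (7 + 784)*(1/108) + 9965/16397 = 791*(1/108) + 9965*(1/16397) = 791/108 + 9965/16397 = 14046247/1770876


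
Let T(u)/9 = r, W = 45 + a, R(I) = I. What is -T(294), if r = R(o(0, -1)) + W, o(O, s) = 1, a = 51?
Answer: -873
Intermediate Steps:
W = 96 (W = 45 + 51 = 96)
r = 97 (r = 1 + 96 = 97)
T(u) = 873 (T(u) = 9*97 = 873)
-T(294) = -1*873 = -873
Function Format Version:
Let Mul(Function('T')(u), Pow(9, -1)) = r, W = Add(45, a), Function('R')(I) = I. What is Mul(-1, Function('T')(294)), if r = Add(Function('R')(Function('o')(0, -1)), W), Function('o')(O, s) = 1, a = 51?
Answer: -873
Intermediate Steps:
W = 96 (W = Add(45, 51) = 96)
r = 97 (r = Add(1, 96) = 97)
Function('T')(u) = 873 (Function('T')(u) = Mul(9, 97) = 873)
Mul(-1, Function('T')(294)) = Mul(-1, 873) = -873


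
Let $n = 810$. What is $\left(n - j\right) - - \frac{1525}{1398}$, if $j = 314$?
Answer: $\frac{694933}{1398} \approx 497.09$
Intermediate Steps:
$\left(n - j\right) - - \frac{1525}{1398} = \left(810 - 314\right) - - \frac{1525}{1398} = \left(810 - 314\right) - \left(-1525\right) \frac{1}{1398} = 496 - - \frac{1525}{1398} = 496 + \frac{1525}{1398} = \frac{694933}{1398}$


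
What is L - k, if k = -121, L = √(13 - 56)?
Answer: 121 + I*√43 ≈ 121.0 + 6.5574*I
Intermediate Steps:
L = I*√43 (L = √(-43) = I*√43 ≈ 6.5574*I)
L - k = I*√43 - 1*(-121) = I*√43 + 121 = 121 + I*√43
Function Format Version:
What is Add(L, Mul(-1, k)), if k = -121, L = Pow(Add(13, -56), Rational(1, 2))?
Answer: Add(121, Mul(I, Pow(43, Rational(1, 2)))) ≈ Add(121.00, Mul(6.5574, I))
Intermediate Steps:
L = Mul(I, Pow(43, Rational(1, 2))) (L = Pow(-43, Rational(1, 2)) = Mul(I, Pow(43, Rational(1, 2))) ≈ Mul(6.5574, I))
Add(L, Mul(-1, k)) = Add(Mul(I, Pow(43, Rational(1, 2))), Mul(-1, -121)) = Add(Mul(I, Pow(43, Rational(1, 2))), 121) = Add(121, Mul(I, Pow(43, Rational(1, 2))))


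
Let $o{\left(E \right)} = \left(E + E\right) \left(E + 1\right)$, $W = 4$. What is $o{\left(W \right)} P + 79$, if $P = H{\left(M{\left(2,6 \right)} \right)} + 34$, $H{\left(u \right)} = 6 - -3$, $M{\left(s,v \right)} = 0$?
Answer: $1799$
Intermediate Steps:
$o{\left(E \right)} = 2 E \left(1 + E\right)$
$H{\left(u \right)} = 9$ ($H{\left(u \right)} = 6 + 3 = 9$)
$P = 43$ ($P = 9 + 34 = 43$)
$o{\left(W \right)} P + 79 = 2 \cdot 4 \left(1 + 4\right) 43 + 79 = 2 \cdot 4 \cdot 5 \cdot 43 + 79 = 40 \cdot 43 + 79 = 1720 + 79 = 1799$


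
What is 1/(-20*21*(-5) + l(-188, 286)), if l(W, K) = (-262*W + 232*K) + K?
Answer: 1/117994 ≈ 8.4750e-6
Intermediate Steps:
l(W, K) = -262*W + 233*K
1/(-20*21*(-5) + l(-188, 286)) = 1/(-20*21*(-5) + (-262*(-188) + 233*286)) = 1/(-420*(-5) + (49256 + 66638)) = 1/(2100 + 115894) = 1/117994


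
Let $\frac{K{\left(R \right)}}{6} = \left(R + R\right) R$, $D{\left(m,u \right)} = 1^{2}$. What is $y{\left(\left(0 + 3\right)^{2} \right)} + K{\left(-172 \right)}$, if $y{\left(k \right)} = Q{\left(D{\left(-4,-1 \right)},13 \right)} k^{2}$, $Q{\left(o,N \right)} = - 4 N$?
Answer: $350796$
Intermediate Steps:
$D{\left(m,u \right)} = 1$
$K{\left(R \right)} = 12 R^{2}$ ($K{\left(R \right)} = 6 \left(R + R\right) R = 6 \cdot 2 R R = 6 \cdot 2 R^{2} = 12 R^{2}$)
$y{\left(k \right)} = - 52 k^{2}$ ($y{\left(k \right)} = \left(-4\right) 13 k^{2} = - 52 k^{2}$)
$y{\left(\left(0 + 3\right)^{2} \right)} + K{\left(-172 \right)} = - 52 \left(\left(0 + 3\right)^{2}\right)^{2} + 12 \left(-172\right)^{2} = - 52 \left(3^{2}\right)^{2} + 12 \cdot 29584 = - 52 \cdot 9^{2} + 355008 = \left(-52\right) 81 + 355008 = -4212 + 355008 = 350796$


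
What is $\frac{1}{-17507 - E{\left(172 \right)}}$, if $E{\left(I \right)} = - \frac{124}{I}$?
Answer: $- \frac{43}{752770} \approx -5.7122 \cdot 10^{-5}$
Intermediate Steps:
$\frac{1}{-17507 - E{\left(172 \right)}} = \frac{1}{-17507 - - \frac{124}{172}} = \frac{1}{-17507 - \left(-124\right) \frac{1}{172}} = \frac{1}{-17507 - - \frac{31}{43}} = \frac{1}{-17507 + \frac{31}{43}} = \frac{1}{- \frac{752770}{43}} = - \frac{43}{752770}$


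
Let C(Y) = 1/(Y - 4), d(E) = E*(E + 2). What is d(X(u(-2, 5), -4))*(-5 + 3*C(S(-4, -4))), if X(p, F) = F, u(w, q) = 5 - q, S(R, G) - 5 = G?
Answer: -48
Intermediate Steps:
S(R, G) = 5 + G
d(E) = E*(2 + E)
C(Y) = 1/(-4 + Y)
d(X(u(-2, 5), -4))*(-5 + 3*C(S(-4, -4))) = (-4*(2 - 4))*(-5 + 3/(-4 + (5 - 4))) = (-4*(-2))*(-5 + 3/(-4 + 1)) = 8*(-5 + 3/(-3)) = 8*(-5 + 3*(-1/3)) = 8*(-5 - 1) = 8*(-6) = -48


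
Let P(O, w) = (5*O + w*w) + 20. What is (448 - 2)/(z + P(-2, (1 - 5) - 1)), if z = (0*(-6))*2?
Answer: 446/35 ≈ 12.743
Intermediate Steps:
P(O, w) = 20 + w² + 5*O (P(O, w) = (5*O + w²) + 20 = (w² + 5*O) + 20 = 20 + w² + 5*O)
z = 0 (z = 0*2 = 0)
(448 - 2)/(z + P(-2, (1 - 5) - 1)) = (448 - 2)/(0 + (20 + ((1 - 5) - 1)² + 5*(-2))) = 446/(0 + (20 + (-4 - 1)² - 10)) = 446/(0 + (20 + (-5)² - 10)) = 446/(0 + (20 + 25 - 10)) = 446/(0 + 35) = 446/35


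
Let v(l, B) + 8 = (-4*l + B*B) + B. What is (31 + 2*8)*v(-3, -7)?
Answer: 2162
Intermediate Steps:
v(l, B) = -8 + B + B² - 4*l (v(l, B) = -8 + ((-4*l + B*B) + B) = -8 + ((-4*l + B²) + B) = -8 + ((B² - 4*l) + B) = -8 + (B + B² - 4*l) = -8 + B + B² - 4*l)
(31 + 2*8)*v(-3, -7) = (31 + 2*8)*(-8 - 7 + (-7)² - 4*(-3)) = (31 + 16)*(-8 - 7 + 49 + 12) = 47*46 = 2162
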